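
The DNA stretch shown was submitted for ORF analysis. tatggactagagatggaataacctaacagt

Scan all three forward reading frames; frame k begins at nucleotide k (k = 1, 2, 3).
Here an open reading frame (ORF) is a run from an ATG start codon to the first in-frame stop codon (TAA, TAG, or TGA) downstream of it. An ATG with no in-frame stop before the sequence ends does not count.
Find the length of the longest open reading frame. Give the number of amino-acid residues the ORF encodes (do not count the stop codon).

2

Frame 1: TAT GGA CTA GAG ATG GAA TAA CCT AAC AGT — ATG at 13, stop TAA at 19 → 9 nt.
Frame 2: ATG GAC TAG AGA TGG AAT AAC CTA ACA — ATG at 2, stop TAG at 8 → 9 nt.
Frame 3: TGG ACT AGA GAT GGA ATA ACC TAA CAG — no ATG→stop ORF.
Longest: frame 1, positions 13–21, 9 nt = 3 codons = 2 aa. → 2 amino acids.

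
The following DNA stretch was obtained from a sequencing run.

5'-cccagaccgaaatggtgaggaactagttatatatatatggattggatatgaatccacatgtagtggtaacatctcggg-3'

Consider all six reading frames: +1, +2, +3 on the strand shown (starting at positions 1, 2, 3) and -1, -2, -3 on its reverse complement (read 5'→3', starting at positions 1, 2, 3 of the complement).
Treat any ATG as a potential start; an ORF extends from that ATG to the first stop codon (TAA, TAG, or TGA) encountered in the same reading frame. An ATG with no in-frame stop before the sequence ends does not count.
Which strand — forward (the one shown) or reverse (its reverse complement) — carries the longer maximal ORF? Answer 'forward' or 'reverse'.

Reverse complement (5'→3'): CCCGAGATGTTACCACTACATGTGGATTCATATCCAATCCATATATATATAACTAGTTCCTCACCATTTCGGTCTGGG
Frame +1: CCC AGA CCG AAA TGG TGA GGA ACT AGT TAT ATA TAT ATG GAT TGG ATA TGA ATC CAC ATG TAG TGG TAA CAT CTC GGG — ATG at 37, stop TGA at 49 → 15 nt; ATG at 58, stop TAG at 61 → 6 nt.
Frame +2: CCA GAC CGA AAT GGT GAG GAA CTA GTT ATA TAT ATA TGG ATT GGA TAT GAA TCC ACA TGT AGT GGT AAC ATC TCG — no ATG→stop ORF.
Frame +3: CAG ACC GAA ATG GTG AGG AAC TAG TTA TAT ATA TAT GGA TTG GAT ATG AAT CCA CAT GTA GTG GTA ACA TCT CGG — ATG at 12, stop TAG at 24 → 15 nt.
Frame -1: CCC GAG ATG TTA CCA CTA CAT GTG GAT TCA TAT CCA ATC CAT ATA TAT ATA ACT AGT TCC TCA CCA TTT CGG TCT GGG — no ATG→stop ORF.
Frame -2: CCG AGA TGT TAC CAC TAC ATG TGG ATT CAT ATC CAA TCC ATA TAT ATA TAA CTA GTT CCT CAC CAT TTC GGT CTG — ATG at 20, stop TAA at 50 → 33 nt.
Frame -3: CGA GAT GTT ACC ACT ACA TGT GGA TTC ATA TCC AAT CCA TAT ATA TAT AAC TAG TTC CTC ACC ATT TCG GTC TGG — no ATG→stop ORF.
Forward-strand max 15 nt; reverse-strand max 33 nt. The reverse strand has the longer ORF.

reverse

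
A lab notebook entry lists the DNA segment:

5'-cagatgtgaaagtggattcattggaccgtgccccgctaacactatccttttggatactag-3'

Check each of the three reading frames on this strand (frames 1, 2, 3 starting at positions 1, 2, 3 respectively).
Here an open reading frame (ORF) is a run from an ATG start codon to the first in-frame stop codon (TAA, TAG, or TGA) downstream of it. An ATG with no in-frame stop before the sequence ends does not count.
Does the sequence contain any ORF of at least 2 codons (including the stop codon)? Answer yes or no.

yes

Frame 1: CAG ATG TGA AAG TGG ATT CAT TGG ACC GTG CCC CGC TAA CAC TAT CCT TTT GGA TAC TAG — ATG at 4, stop TGA at 7 → 6 nt.
Frame 2: AGA TGT GAA AGT GGA TTC ATT GGA CCG TGC CCC GCT AAC ACT ATC CTT TTG GAT ACT — no ATG→stop ORF.
Frame 3: GAT GTG AAA GTG GAT TCA TTG GAC CGT GCC CCG CTA ACA CTA TCC TTT TGG ATA CTA — no ATG→stop ORF.
Frame 1 has an ORF of 2 codons (positions 4–9) ≥ 2, so yes.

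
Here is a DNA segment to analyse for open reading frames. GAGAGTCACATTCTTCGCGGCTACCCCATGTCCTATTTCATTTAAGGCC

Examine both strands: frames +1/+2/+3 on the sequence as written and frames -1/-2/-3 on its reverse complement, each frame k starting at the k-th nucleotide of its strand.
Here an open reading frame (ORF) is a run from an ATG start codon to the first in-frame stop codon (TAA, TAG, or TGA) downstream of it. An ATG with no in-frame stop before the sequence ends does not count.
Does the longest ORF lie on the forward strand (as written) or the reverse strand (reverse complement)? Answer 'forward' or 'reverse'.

Reverse complement (5'→3'): GGCCTTAAATGAAATAGGACATGGGGTAGCCGCGAAGAATGTGACTCTC
Frame +1: GAG AGT CAC ATT CTT CGC GGC TAC CCC ATG TCC TAT TTC ATT TAA GGC — ATG at 28, stop TAA at 43 → 18 nt.
Frame +2: AGA GTC ACA TTC TTC GCG GCT ACC CCA TGT CCT ATT TCA TTT AAG GCC — no ATG→stop ORF.
Frame +3: GAG TCA CAT TCT TCG CGG CTA CCC CAT GTC CTA TTT CAT TTA AGG — no ATG→stop ORF.
Frame -1: GGC CTT AAA TGA AAT AGG ACA TGG GGT AGC CGC GAA GAA TGT GAC TCT — no ATG→stop ORF.
Frame -2: GCC TTA AAT GAA ATA GGA CAT GGG GTA GCC GCG AAG AAT GTG ACT CTC — no ATG→stop ORF.
Frame -3: CCT TAA ATG AAA TAG GAC ATG GGG TAG CCG CGA AGA ATG TGA CTC — ATG at 9, stop TAG at 15 → 9 nt; ATG at 21, stop TAG at 27 → 9 nt; ATG at 39, stop TGA at 42 → 6 nt.
Forward-strand max 18 nt; reverse-strand max 9 nt. The forward strand has the longer ORF.

forward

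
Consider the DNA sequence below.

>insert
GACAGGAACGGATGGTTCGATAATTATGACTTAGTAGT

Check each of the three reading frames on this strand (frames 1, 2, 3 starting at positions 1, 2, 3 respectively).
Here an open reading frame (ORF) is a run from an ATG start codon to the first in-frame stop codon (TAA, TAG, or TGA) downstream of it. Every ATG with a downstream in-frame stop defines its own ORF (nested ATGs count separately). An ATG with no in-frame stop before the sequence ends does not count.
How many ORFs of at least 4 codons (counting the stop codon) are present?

Frame 1: GAC AGG AAC GGA TGG TTC GAT AAT TAT GAC TTA GTA — no ATG→stop ORF.
Frame 2: ACA GGA ACG GAT GGT TCG ATA ATT ATG ACT TAG TAG — ATG at 26, stop TAG at 32 → 9 nt.
Frame 3: CAG GAA CGG ATG GTT CGA TAA TTA TGA CTT AGT AGT — ATG at 12, stop TAA at 21 → 12 nt.
ORFs ≥ 4 codons: frame 3 12–23 (4 codons). Count = 1.

1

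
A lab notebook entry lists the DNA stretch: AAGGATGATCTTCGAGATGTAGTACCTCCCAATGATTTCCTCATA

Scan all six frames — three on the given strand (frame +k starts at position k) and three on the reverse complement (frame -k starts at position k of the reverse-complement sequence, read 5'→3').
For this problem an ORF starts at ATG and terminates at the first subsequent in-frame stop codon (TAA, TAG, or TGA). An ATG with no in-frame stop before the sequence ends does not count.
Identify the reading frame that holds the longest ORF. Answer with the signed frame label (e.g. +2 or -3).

+2

Reverse complement (5'→3'): TATGAGGAAATCATTGGGAGGTACTACATCTCGAAGATCATCCTT
Frame +1: AAG GAT GAT CTT CGA GAT GTA GTA CCT CCC AAT GAT TTC CTC ATA — no ATG→stop ORF.
Frame +2: AGG ATG ATC TTC GAG ATG TAG TAC CTC CCA ATG ATT TCC TCA — ATG at 5, stop TAG at 20 → 18 nt; ATG at 17, stop TAG at 20 → 6 nt.
Frame +3: GGA TGA TCT TCG AGA TGT AGT ACC TCC CAA TGA TTT CCT CAT — no ATG→stop ORF.
Frame -1: TAT GAG GAA ATC ATT GGG AGG TAC TAC ATC TCG AAG ATC ATC CTT — no ATG→stop ORF.
Frame -2: ATG AGG AAA TCA TTG GGA GGT ACT ACA TCT CGA AGA TCA TCC — no ATG→stop ORF.
Frame -3: TGA GGA AAT CAT TGG GAG GTA CTA CAT CTC GAA GAT CAT CCT — no ATG→stop ORF.
Longest ORF is 18 nt in frame +2 (positions 5–22).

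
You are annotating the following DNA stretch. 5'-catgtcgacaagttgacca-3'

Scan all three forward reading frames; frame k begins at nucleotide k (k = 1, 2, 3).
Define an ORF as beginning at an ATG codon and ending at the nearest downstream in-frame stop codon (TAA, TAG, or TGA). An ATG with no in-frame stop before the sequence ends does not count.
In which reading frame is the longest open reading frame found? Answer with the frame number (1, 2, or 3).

Frame 1: CAT GTC GAC AAG TTG ACC — no ATG→stop ORF.
Frame 2: ATG TCG ACA AGT TGA CCA — ATG at 2, stop TGA at 14 → 15 nt.
Frame 3: TGT CGA CAA GTT GAC — no ATG→stop ORF.
Longest ORF is 15 nt in frame 2 (positions 2–16).

2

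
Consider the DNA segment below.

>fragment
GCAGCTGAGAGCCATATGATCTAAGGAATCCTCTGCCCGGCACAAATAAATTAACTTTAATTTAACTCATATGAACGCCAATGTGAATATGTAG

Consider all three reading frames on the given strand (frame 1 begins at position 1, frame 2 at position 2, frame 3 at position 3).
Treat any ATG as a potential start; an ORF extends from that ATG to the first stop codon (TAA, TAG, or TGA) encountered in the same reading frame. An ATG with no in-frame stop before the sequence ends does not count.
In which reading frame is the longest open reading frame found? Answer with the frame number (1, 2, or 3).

2

Frame 1: GCA GCT GAG AGC CAT ATG ATC TAA GGA ATC CTC TGC CCG GCA CAA ATA AAT TAA CTT TAA TTT AAC TCA TAT GAA CGC CAA TGT GAA TAT GTA — ATG at 16, stop TAA at 22 → 9 nt.
Frame 2: CAG CTG AGA GCC ATA TGA TCT AAG GAA TCC TCT GCC CGG CAC AAA TAA ATT AAC TTT AAT TTA ACT CAT ATG AAC GCC AAT GTG AAT ATG TAG — ATG at 71, stop TAG at 92 → 24 nt; ATG at 89, stop TAG at 92 → 6 nt.
Frame 3: AGC TGA GAG CCA TAT GAT CTA AGG AAT CCT CTG CCC GGC ACA AAT AAA TTA ACT TTA ATT TAA CTC ATA TGA ACG CCA ATG TGA ATA TGT — ATG at 81, stop TGA at 84 → 6 nt.
Longest ORF is 24 nt in frame 2 (positions 71–94).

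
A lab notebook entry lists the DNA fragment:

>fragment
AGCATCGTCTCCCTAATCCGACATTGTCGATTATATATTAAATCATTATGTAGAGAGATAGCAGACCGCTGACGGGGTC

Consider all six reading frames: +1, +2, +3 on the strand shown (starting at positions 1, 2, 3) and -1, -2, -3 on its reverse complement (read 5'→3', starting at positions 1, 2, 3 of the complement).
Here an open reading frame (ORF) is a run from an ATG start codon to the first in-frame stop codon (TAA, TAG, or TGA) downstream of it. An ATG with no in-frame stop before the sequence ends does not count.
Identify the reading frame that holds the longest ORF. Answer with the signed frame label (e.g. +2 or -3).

Reverse complement (5'→3'): GACCCCGTCAGCGGTCTGCTATCTCTCTACATAATGATTTAATATATAATCGACAATGTCGGATTAGGGAGACGATGCT
Frame +1: AGC ATC GTC TCC CTA ATC CGA CAT TGT CGA TTA TAT ATT AAA TCA TTA TGT AGA GAG ATA GCA GAC CGC TGA CGG GGT — no ATG→stop ORF.
Frame +2: GCA TCG TCT CCC TAA TCC GAC ATT GTC GAT TAT ATA TTA AAT CAT TAT GTA GAG AGA TAG CAG ACC GCT GAC GGG GTC — no ATG→stop ORF.
Frame +3: CAT CGT CTC CCT AAT CCG ACA TTG TCG ATT ATA TAT TAA ATC ATT ATG TAG AGA GAT AGC AGA CCG CTG ACG GGG — ATG at 48, stop TAG at 51 → 6 nt.
Frame -1: GAC CCC GTC AGC GGT CTG CTA TCT CTC TAC ATA ATG ATT TAA TAT ATA ATC GAC AAT GTC GGA TTA GGG AGA CGA TGC — ATG at 34, stop TAA at 40 → 9 nt.
Frame -2: ACC CCG TCA GCG GTC TGC TAT CTC TCT ACA TAA TGA TTT AAT ATA TAA TCG ACA ATG TCG GAT TAG GGA GAC GAT GCT — ATG at 56, stop TAG at 65 → 12 nt.
Frame -3: CCC CGT CAG CGG TCT GCT ATC TCT CTA CAT AAT GAT TTA ATA TAT AAT CGA CAA TGT CGG ATT AGG GAG ACG ATG — no ATG→stop ORF.
Longest ORF is 12 nt in frame -2 (positions 56–67).

-2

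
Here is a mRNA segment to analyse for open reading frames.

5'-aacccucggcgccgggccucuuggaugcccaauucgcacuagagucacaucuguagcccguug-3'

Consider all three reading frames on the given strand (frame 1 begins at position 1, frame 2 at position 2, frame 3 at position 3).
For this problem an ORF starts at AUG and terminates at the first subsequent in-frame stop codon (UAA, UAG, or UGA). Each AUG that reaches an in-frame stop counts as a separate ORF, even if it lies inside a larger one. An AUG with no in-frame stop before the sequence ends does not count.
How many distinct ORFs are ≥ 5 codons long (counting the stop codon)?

1

Frame 1: AAC CCU CGG CGC CGG GCC UCU UGG AUG CCC AAU UCG CAC UAG AGU CAC AUC UGU AGC CCG UUG — AUG at 25, stop UAG at 40 → 18 nt.
Frame 2: ACC CUC GGC GCC GGG CCU CUU GGA UGC CCA AUU CGC ACU AGA GUC ACA UCU GUA GCC CGU — no AUG→stop ORF.
Frame 3: CCC UCG GCG CCG GGC CUC UUG GAU GCC CAA UUC GCA CUA GAG UCA CAU CUG UAG CCC GUU — no AUG→stop ORF.
ORFs ≥ 5 codons: frame 1 25–42 (6 codons). Count = 1.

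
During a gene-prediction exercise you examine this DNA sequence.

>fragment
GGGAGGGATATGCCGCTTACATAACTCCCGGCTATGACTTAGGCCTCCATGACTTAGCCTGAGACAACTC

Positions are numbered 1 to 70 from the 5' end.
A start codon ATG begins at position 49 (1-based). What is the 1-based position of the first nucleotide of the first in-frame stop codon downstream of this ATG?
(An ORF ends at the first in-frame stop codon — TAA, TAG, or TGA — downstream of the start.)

55

Codons from position 49: ATG (49–51), ACT (52–54), TAG (55–57).
TAG is a stop codon; it begins at position 55.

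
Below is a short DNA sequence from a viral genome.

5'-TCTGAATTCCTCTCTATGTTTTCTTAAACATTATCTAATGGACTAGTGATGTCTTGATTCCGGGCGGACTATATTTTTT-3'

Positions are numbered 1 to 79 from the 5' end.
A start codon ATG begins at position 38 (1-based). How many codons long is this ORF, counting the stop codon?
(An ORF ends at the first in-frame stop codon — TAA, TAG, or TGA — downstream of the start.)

3

Codons from position 38: ATG (38–40), GAC (41–43), TAG (44–46).
TAG is the first in-frame stop; that's 3 codons including the stop.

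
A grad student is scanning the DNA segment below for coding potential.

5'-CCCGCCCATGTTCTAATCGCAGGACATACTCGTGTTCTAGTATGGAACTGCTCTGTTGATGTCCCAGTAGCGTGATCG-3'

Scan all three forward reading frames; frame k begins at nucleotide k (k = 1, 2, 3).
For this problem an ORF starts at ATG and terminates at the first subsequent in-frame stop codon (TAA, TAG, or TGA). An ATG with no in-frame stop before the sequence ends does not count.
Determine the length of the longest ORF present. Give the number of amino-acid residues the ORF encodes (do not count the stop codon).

5

Frame 1: CCC GCC CAT GTT CTA ATC GCA GGA CAT ACT CGT GTT CTA GTA TGG AAC TGC TCT GTT GAT GTC CCA GTA GCG TGA TCG — no ATG→stop ORF.
Frame 2: CCG CCC ATG TTC TAA TCG CAG GAC ATA CTC GTG TTC TAG TAT GGA ACT GCT CTG TTG ATG TCC CAG TAG CGT GAT — ATG at 8, stop TAA at 14 → 9 nt; ATG at 59, stop TAG at 68 → 12 nt.
Frame 3: CGC CCA TGT TCT AAT CGC AGG ACA TAC TCG TGT TCT AGT ATG GAA CTG CTC TGT TGA TGT CCC AGT AGC GTG ATC — ATG at 42, stop TGA at 57 → 18 nt.
Longest: frame 3, positions 42–59, 18 nt = 6 codons = 5 aa. → 5 amino acids.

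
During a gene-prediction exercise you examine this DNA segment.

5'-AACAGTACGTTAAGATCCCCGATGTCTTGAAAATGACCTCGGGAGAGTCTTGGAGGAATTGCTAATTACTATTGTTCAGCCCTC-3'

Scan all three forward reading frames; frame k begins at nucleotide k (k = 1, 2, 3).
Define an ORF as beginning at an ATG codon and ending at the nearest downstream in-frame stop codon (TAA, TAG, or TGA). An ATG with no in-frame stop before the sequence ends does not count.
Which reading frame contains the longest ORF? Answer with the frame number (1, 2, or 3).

Frame 1: AAC AGT ACG TTA AGA TCC CCG ATG TCT TGA AAA TGA CCT CGG GAG AGT CTT GGA GGA ATT GCT AAT TAC TAT TGT TCA GCC CTC — ATG at 22, stop TGA at 28 → 9 nt.
Frame 2: ACA GTA CGT TAA GAT CCC CGA TGT CTT GAA AAT GAC CTC GGG AGA GTC TTG GAG GAA TTG CTA ATT ACT ATT GTT CAG CCC — no ATG→stop ORF.
Frame 3: CAG TAC GTT AAG ATC CCC GAT GTC TTG AAA ATG ACC TCG GGA GAG TCT TGG AGG AAT TGC TAA TTA CTA TTG TTC AGC CCT — ATG at 33, stop TAA at 63 → 33 nt.
Longest ORF is 33 nt in frame 3 (positions 33–65).

3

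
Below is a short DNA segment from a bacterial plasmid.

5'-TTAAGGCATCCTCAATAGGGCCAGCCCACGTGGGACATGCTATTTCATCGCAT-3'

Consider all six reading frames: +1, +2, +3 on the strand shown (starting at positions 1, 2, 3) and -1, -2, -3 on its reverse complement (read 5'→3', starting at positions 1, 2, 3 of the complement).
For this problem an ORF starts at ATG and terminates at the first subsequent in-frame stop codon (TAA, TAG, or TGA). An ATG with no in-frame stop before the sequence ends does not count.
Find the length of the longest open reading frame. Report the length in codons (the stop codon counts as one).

Reverse complement (5'→3'): ATGCGATGAAATAGCATGTCCCACGTGGGCTGGCCCTATTGAGGATGCCTTAA
Frame +1: TTA AGG CAT CCT CAA TAG GGC CAG CCC ACG TGG GAC ATG CTA TTT CAT CGC — no ATG→stop ORF.
Frame +2: TAA GGC ATC CTC AAT AGG GCC AGC CCA CGT GGG ACA TGC TAT TTC ATC GCA — no ATG→stop ORF.
Frame +3: AAG GCA TCC TCA ATA GGG CCA GCC CAC GTG GGA CAT GCT ATT TCA TCG CAT — no ATG→stop ORF.
Frame -1: ATG CGA TGA AAT AGC ATG TCC CAC GTG GGC TGG CCC TAT TGA GGA TGC CTT — ATG at 1, stop TGA at 7 → 9 nt; ATG at 16, stop TGA at 40 → 27 nt.
Frame -2: TGC GAT GAA ATA GCA TGT CCC ACG TGG GCT GGC CCT ATT GAG GAT GCC TTA — no ATG→stop ORF.
Frame -3: GCG ATG AAA TAG CAT GTC CCA CGT GGG CTG GCC CTA TTG AGG ATG CCT TAA — ATG at 6, stop TAG at 12 → 9 nt; ATG at 45, stop TAA at 51 → 9 nt.
Longest: frame -1, positions 16–42, 27 nt = 9 codons = 8 aa. → 9 codons.

9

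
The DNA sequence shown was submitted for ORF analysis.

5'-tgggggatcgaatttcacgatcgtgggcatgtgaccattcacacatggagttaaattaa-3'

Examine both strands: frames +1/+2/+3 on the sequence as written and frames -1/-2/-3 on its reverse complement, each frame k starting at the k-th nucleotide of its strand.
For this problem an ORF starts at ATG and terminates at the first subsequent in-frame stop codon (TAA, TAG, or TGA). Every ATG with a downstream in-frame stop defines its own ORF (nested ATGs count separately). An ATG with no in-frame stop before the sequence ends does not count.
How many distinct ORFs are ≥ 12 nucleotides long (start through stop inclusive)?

Reverse complement (5'→3'): TTAATTTAACTCCATGTGTGAATGGTCACATGCCCACGATCGTGAAATTCGATCCCCCA
Frame +1: TGG GGG ATC GAA TTT CAC GAT CGT GGG CAT GTG ACC ATT CAC ACA TGG AGT TAA ATT — no ATG→stop ORF.
Frame +2: GGG GGA TCG AAT TTC ACG ATC GTG GGC ATG TGA CCA TTC ACA CAT GGA GTT AAA TTA — ATG at 29, stop TGA at 32 → 6 nt.
Frame +3: GGG GAT CGA ATT TCA CGA TCG TGG GCA TGT GAC CAT TCA CAC ATG GAG TTA AAT TAA — ATG at 45, stop TAA at 57 → 15 nt.
Frame -1: TTA ATT TAA CTC CAT GTG TGA ATG GTC ACA TGC CCA CGA TCG TGA AAT TCG ATC CCC — ATG at 22, stop TGA at 43 → 24 nt.
Frame -2: TAA TTT AAC TCC ATG TGT GAA TGG TCA CAT GCC CAC GAT CGT GAA ATT CGA TCC CCC — no ATG→stop ORF.
Frame -3: AAT TTA ACT CCA TGT GTG AAT GGT CAC ATG CCC ACG ATC GTG AAA TTC GAT CCC CCA — no ATG→stop ORF.
ORFs ≥ 12 nucleotides: frame +3 45–59 (15 nucleotides), frame -1 22–45 (24 nucleotides). Count = 2.

2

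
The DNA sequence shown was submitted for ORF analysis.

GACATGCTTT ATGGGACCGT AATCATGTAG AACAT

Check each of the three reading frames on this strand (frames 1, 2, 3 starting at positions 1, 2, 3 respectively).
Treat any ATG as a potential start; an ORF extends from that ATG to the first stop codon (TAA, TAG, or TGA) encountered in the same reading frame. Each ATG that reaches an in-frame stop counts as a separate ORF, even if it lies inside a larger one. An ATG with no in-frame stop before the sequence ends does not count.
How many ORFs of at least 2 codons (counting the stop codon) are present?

3

Frame 1: GAC ATG CTT TAT GGG ACC GTA ATC ATG TAG AAC — ATG at 4, stop TAG at 28 → 27 nt; ATG at 25, stop TAG at 28 → 6 nt.
Frame 2: ACA TGC TTT ATG GGA CCG TAA TCA TGT AGA ACA — ATG at 11, stop TAA at 20 → 12 nt.
Frame 3: CAT GCT TTA TGG GAC CGT AAT CAT GTA GAA CAT — no ATG→stop ORF.
ORFs ≥ 2 codons: frame 1 4–30 (9 codons), frame 1 25–30 (2 codons), frame 2 11–22 (4 codons). Count = 3.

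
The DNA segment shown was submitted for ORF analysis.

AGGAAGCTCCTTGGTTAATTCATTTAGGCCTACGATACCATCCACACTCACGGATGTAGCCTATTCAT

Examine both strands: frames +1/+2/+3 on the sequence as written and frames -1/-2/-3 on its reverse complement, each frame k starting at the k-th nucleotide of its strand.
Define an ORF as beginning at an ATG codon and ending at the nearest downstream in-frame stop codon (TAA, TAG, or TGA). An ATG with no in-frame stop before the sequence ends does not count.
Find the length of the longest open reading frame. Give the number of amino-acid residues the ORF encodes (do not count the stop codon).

Reverse complement (5'→3'): ATGAATAGGCTACATCCGTGAGTGTGGATGGTATCGTAGGCCTAAATGAATTAACCAAGGAGCTTCCT
Frame +1: AGG AAG CTC CTT GGT TAA TTC ATT TAG GCC TAC GAT ACC ATC CAC ACT CAC GGA TGT AGC CTA TTC — no ATG→stop ORF.
Frame +2: GGA AGC TCC TTG GTT AAT TCA TTT AGG CCT ACG ATA CCA TCC ACA CTC ACG GAT GTA GCC TAT TCA — no ATG→stop ORF.
Frame +3: GAA GCT CCT TGG TTA ATT CAT TTA GGC CTA CGA TAC CAT CCA CAC TCA CGG ATG TAG CCT ATT CAT — ATG at 54, stop TAG at 57 → 6 nt.
Frame -1: ATG AAT AGG CTA CAT CCG TGA GTG TGG ATG GTA TCG TAG GCC TAA ATG AAT TAA CCA AGG AGC TTC — ATG at 1, stop TGA at 19 → 21 nt; ATG at 28, stop TAG at 37 → 12 nt; ATG at 46, stop TAA at 52 → 9 nt.
Frame -2: TGA ATA GGC TAC ATC CGT GAG TGT GGA TGG TAT CGT AGG CCT AAA TGA ATT AAC CAA GGA GCT TCC — no ATG→stop ORF.
Frame -3: GAA TAG GCT ACA TCC GTG AGT GTG GAT GGT ATC GTA GGC CTA AAT GAA TTA ACC AAG GAG CTT CCT — no ATG→stop ORF.
Longest: frame -1, positions 1–21, 21 nt = 7 codons = 6 aa. → 6 amino acids.

6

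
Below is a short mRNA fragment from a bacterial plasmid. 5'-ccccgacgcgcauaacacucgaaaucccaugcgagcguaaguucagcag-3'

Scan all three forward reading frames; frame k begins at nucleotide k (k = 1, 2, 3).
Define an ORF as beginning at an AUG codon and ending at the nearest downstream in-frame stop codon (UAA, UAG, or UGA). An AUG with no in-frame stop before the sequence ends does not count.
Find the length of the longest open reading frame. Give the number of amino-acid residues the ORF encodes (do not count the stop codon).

Frame 1: CCC CGA CGC GCA UAA CAC UCG AAA UCC CAU GCG AGC GUA AGU UCA GCA — no AUG→stop ORF.
Frame 2: CCC GAC GCG CAU AAC ACU CGA AAU CCC AUG CGA GCG UAA GUU CAG CAG — AUG at 29, stop UAA at 38 → 12 nt.
Frame 3: CCG ACG CGC AUA ACA CUC GAA AUC CCA UGC GAG CGU AAG UUC AGC — no AUG→stop ORF.
Longest: frame 2, positions 29–40, 12 nt = 4 codons = 3 aa. → 3 amino acids.

3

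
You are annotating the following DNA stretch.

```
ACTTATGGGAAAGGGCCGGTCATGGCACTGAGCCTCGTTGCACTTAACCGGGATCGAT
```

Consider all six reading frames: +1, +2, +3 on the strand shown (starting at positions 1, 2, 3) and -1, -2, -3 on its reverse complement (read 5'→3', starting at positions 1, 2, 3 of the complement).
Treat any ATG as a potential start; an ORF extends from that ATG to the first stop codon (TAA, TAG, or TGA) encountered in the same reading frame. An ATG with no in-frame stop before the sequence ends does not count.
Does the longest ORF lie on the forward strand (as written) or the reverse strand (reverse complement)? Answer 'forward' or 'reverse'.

Reverse complement (5'→3'): ATCGATCCCGGTTAAGTGCAACGAGGCTCAGTGCCATGACCGGCCCTTTCCCATAAGT
Frame +1: ACT TAT GGG AAA GGG CCG GTC ATG GCA CTG AGC CTC GTT GCA CTT AAC CGG GAT CGA — no ATG→stop ORF.
Frame +2: CTT ATG GGA AAG GGC CGG TCA TGG CAC TGA GCC TCG TTG CAC TTA ACC GGG ATC GAT — ATG at 5, stop TGA at 29 → 27 nt.
Frame +3: TTA TGG GAA AGG GCC GGT CAT GGC ACT GAG CCT CGT TGC ACT TAA CCG GGA TCG — no ATG→stop ORF.
Frame -1: ATC GAT CCC GGT TAA GTG CAA CGA GGC TCA GTG CCA TGA CCG GCC CTT TCC CAT AAG — no ATG→stop ORF.
Frame -2: TCG ATC CCG GTT AAG TGC AAC GAG GCT CAG TGC CAT GAC CGG CCC TTT CCC ATA AGT — no ATG→stop ORF.
Frame -3: CGA TCC CGG TTA AGT GCA ACG AGG CTC AGT GCC ATG ACC GGC CCT TTC CCA TAA — ATG at 36, stop TAA at 54 → 21 nt.
Forward-strand max 27 nt; reverse-strand max 21 nt. The forward strand has the longer ORF.

forward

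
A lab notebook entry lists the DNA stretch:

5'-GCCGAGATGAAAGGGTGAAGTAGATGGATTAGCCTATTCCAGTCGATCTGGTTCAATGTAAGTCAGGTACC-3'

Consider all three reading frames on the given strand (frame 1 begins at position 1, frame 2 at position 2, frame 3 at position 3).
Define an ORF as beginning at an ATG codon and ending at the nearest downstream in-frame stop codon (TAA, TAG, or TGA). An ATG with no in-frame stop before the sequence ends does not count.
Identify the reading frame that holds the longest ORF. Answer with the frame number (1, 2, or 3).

Frame 1: GCC GAG ATG AAA GGG TGA AGT AGA TGG ATT AGC CTA TTC CAG TCG ATC TGG TTC AAT GTA AGT CAG GTA — ATG at 7, stop TGA at 16 → 12 nt.
Frame 2: CCG AGA TGA AAG GGT GAA GTA GAT GGA TTA GCC TAT TCC AGT CGA TCT GGT TCA ATG TAA GTC AGG TAC — ATG at 56, stop TAA at 59 → 6 nt.
Frame 3: CGA GAT GAA AGG GTG AAG TAG ATG GAT TAG CCT ATT CCA GTC GAT CTG GTT CAA TGT AAG TCA GGT ACC — ATG at 24, stop TAG at 30 → 9 nt.
Longest ORF is 12 nt in frame 1 (positions 7–18).

1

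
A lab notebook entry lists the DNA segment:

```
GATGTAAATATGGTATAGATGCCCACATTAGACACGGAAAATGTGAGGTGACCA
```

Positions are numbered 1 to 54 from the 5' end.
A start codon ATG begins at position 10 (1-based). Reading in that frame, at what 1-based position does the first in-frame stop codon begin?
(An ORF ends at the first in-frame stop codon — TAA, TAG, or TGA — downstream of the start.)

Codons from position 10: ATG (10–12), GTA (13–15), TAG (16–18).
TAG is a stop codon; it begins at position 16.

16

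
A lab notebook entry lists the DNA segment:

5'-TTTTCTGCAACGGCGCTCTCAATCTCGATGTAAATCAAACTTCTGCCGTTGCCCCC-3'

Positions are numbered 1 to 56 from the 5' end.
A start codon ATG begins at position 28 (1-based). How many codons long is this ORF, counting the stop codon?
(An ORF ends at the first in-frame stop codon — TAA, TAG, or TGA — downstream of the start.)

2

Codons from position 28: ATG (28–30), TAA (31–33).
TAA is the first in-frame stop; that's 2 codons including the stop.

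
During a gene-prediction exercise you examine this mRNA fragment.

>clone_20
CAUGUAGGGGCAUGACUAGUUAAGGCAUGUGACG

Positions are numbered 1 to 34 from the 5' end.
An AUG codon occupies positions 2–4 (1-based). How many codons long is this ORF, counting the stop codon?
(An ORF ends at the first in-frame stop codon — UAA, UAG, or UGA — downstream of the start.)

Codons from position 2: AUG (2–4), UAG (5–7).
UAG is the first in-frame stop; that's 2 codons including the stop.

2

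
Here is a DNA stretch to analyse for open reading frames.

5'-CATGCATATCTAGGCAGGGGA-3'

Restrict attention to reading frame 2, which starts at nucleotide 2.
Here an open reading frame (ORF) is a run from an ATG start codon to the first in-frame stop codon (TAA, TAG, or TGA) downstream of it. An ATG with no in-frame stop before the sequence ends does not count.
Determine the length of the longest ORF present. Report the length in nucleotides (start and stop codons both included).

12

Frame 2: ATG CAT ATC TAG GCA GGG — ATG at 2, stop TAG at 11 → 12 nt.
Longest: frame 2, positions 2–13, 12 nt = 4 codons = 3 aa. → 12 nucleotides.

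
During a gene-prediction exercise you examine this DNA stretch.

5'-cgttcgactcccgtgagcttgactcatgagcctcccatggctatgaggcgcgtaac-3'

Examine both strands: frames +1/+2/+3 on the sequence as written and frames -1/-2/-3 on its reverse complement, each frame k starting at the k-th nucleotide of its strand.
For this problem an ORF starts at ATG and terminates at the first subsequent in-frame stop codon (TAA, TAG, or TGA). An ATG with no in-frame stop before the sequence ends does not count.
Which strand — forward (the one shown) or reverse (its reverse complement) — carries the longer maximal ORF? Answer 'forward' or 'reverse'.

Reverse complement (5'→3'): GTTACGCGCCTCATAGCCATGGGAGGCTCATGAGTCAAGCTCACGGGAGTCGAACG
Frame +1: CGT TCG ACT CCC GTG AGC TTG ACT CAT GAG CCT CCC ATG GCT ATG AGG CGC GTA — no ATG→stop ORF.
Frame +2: GTT CGA CTC CCG TGA GCT TGA CTC ATG AGC CTC CCA TGG CTA TGA GGC GCG TAA — ATG at 26, stop TGA at 44 → 21 nt.
Frame +3: TTC GAC TCC CGT GAG CTT GAC TCA TGA GCC TCC CAT GGC TAT GAG GCG CGT AAC — no ATG→stop ORF.
Frame -1: GTT ACG CGC CTC ATA GCC ATG GGA GGC TCA TGA GTC AAG CTC ACG GGA GTC GAA — ATG at 19, stop TGA at 31 → 15 nt.
Frame -2: TTA CGC GCC TCA TAG CCA TGG GAG GCT CAT GAG TCA AGC TCA CGG GAG TCG AAC — no ATG→stop ORF.
Frame -3: TAC GCG CCT CAT AGC CAT GGG AGG CTC ATG AGT CAA GCT CAC GGG AGT CGA ACG — no ATG→stop ORF.
Forward-strand max 21 nt; reverse-strand max 15 nt. The forward strand has the longer ORF.

forward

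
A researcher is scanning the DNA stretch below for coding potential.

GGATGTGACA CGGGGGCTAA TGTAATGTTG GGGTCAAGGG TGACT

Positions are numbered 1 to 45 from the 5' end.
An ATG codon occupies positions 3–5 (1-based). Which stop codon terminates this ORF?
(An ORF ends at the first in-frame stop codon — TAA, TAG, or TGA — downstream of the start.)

Codons from position 3: ATG (3–5), TGA (6–8).
The first in-frame stop codon is TGA.

TGA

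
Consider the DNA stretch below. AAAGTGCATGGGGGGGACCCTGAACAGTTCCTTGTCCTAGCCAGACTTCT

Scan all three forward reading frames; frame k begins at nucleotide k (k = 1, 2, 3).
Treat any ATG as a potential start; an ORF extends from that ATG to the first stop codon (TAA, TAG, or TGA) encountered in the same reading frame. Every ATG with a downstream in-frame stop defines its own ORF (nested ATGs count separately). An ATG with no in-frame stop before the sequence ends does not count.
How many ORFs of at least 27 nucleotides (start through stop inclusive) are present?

Frame 1: AAA GTG CAT GGG GGG GAC CCT GAA CAG TTC CTT GTC CTA GCC AGA CTT — no ATG→stop ORF.
Frame 2: AAG TGC ATG GGG GGG ACC CTG AAC AGT TCC TTG TCC TAG CCA GAC TTC — ATG at 8, stop TAG at 38 → 33 nt.
Frame 3: AGT GCA TGG GGG GGA CCC TGA ACA GTT CCT TGT CCT AGC CAG ACT TCT — no ATG→stop ORF.
ORFs ≥ 27 nucleotides: frame 2 8–40 (33 nucleotides). Count = 1.

1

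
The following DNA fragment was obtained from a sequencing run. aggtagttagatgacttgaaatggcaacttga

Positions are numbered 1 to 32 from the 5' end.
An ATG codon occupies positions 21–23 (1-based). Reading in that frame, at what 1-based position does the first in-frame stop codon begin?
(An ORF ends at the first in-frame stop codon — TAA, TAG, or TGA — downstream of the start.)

30

Codons from position 21: ATG (21–23), GCA (24–26), ACT (27–29), TGA (30–32).
TGA is a stop codon; it begins at position 30.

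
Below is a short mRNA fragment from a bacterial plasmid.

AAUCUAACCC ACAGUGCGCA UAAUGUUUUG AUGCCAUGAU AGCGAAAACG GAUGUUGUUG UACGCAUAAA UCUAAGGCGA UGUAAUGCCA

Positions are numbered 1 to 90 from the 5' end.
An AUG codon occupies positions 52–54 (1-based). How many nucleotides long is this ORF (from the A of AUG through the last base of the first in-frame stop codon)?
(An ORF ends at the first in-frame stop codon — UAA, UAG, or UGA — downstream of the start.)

18

Codons from position 52: AUG (52–54), UUG (55–57), UUG (58–60), UAC (61–63), GCA (64–66), UAA (67–69).
UAA is the first in-frame stop; ORF spans 52–69, 18 nucleotides.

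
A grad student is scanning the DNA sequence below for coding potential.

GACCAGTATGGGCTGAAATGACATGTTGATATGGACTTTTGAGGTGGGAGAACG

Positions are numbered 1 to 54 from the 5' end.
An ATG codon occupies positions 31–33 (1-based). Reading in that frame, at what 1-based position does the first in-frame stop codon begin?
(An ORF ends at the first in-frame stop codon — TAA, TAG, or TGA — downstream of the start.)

40

Codons from position 31: ATG (31–33), GAC (34–36), TTT (37–39), TGA (40–42).
TGA is a stop codon; it begins at position 40.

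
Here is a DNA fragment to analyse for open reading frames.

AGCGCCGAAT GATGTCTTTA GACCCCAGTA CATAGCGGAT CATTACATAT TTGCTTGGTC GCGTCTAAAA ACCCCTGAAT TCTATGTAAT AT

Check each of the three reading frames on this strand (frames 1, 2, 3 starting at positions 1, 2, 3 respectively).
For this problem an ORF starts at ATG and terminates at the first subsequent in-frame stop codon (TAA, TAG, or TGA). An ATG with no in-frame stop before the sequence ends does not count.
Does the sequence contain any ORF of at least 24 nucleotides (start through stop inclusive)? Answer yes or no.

yes

Frame 1: AGC GCC GAA TGA TGT CTT TAG ACC CCA GTA CAT AGC GGA TCA TTA CAT ATT TGC TTG GTC GCG TCT AAA AAC CCC TGA ATT CTA TGT AAT — no ATG→stop ORF.
Frame 2: GCG CCG AAT GAT GTC TTT AGA CCC CAG TAC ATA GCG GAT CAT TAC ATA TTT GCT TGG TCG CGT CTA AAA ACC CCT GAA TTC TAT GTA ATA — no ATG→stop ORF.
Frame 3: CGC CGA ATG ATG TCT TTA GAC CCC AGT ACA TAG CGG ATC ATT ACA TAT TTG CTT GGT CGC GTC TAA AAA CCC CTG AAT TCT ATG TAA TAT — ATG at 9, stop TAG at 33 → 27 nt; ATG at 12, stop TAG at 33 → 24 nt; ATG at 84, stop TAA at 87 → 6 nt.
Frame 3 has an ORF of 27 nucleotides (positions 9–35) ≥ 24, so yes.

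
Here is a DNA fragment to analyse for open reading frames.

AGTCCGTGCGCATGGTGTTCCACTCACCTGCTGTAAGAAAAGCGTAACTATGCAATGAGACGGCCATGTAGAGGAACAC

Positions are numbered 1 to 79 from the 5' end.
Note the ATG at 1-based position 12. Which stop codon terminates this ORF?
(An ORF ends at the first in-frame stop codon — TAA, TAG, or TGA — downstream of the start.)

Codons from position 12: ATG (12–14), GTG (15–17), TTC (18–20), CAC (21–23), TCA (24–26), CCT (27–29), GCT (30–32), GTA (33–35), AGA (36–38), AAA (39–41), GCG (42–44), TAA (45–47).
The first in-frame stop codon is TAA.

TAA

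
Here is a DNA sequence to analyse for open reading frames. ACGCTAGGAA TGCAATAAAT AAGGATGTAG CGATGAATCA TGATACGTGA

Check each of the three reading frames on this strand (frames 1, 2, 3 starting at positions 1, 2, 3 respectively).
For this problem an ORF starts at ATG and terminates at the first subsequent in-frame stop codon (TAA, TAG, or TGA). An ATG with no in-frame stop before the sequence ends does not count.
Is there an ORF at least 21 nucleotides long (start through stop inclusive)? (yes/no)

no

Frame 1: ACG CTA GGA ATG CAA TAA ATA AGG ATG TAG CGA TGA ATC ATG ATA CGT — ATG at 10, stop TAA at 16 → 9 nt; ATG at 25, stop TAG at 28 → 6 nt.
Frame 2: CGC TAG GAA TGC AAT AAA TAA GGA TGT AGC GAT GAA TCA TGA TAC GTG — no ATG→stop ORF.
Frame 3: GCT AGG AAT GCA ATA AAT AAG GAT GTA GCG ATG AAT CAT GAT ACG TGA — ATG at 33, stop TGA at 48 → 18 nt.
Largest ORF found is 18 nucleotides < 21, so no.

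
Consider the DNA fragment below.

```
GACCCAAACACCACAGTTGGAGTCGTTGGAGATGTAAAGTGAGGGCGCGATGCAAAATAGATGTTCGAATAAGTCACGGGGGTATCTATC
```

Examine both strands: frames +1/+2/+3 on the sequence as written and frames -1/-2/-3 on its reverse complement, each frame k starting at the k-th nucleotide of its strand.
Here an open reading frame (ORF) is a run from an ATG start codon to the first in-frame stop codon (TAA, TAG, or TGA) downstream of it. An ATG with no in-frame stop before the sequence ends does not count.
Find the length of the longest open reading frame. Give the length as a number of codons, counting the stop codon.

Reverse complement (5'→3'): GATAGATACCCCCGTGACTTATTCGAACATCTATTTTGCATCGCGCCCTCACTTTACATCTCCAACGACTCCAACTGTGGTGTTTGGGTC
Frame +1: GAC CCA AAC ACC ACA GTT GGA GTC GTT GGA GAT GTA AAG TGA GGG CGC GAT GCA AAA TAG ATG TTC GAA TAA GTC ACG GGG GTA TCT ATC — ATG at 61, stop TAA at 70 → 12 nt.
Frame +2: ACC CAA ACA CCA CAG TTG GAG TCG TTG GAG ATG TAA AGT GAG GGC GCG ATG CAA AAT AGA TGT TCG AAT AAG TCA CGG GGG TAT CTA — ATG at 32, stop TAA at 35 → 6 nt.
Frame +3: CCC AAA CAC CAC AGT TGG AGT CGT TGG AGA TGT AAA GTG AGG GCG CGA TGC AAA ATA GAT GTT CGA ATA AGT CAC GGG GGT ATC TAT — no ATG→stop ORF.
Frame -1: GAT AGA TAC CCC CGT GAC TTA TTC GAA CAT CTA TTT TGC ATC GCG CCC TCA CTT TAC ATC TCC AAC GAC TCC AAC TGT GGT GTT TGG GTC — no ATG→stop ORF.
Frame -2: ATA GAT ACC CCC GTG ACT TAT TCG AAC ATC TAT TTT GCA TCG CGC CCT CAC TTT ACA TCT CCA ACG ACT CCA ACT GTG GTG TTT GGG — no ATG→stop ORF.
Frame -3: TAG ATA CCC CCG TGA CTT ATT CGA ACA TCT ATT TTG CAT CGC GCC CTC ACT TTA CAT CTC CAA CGA CTC CAA CTG TGG TGT TTG GGT — no ATG→stop ORF.
Longest: frame +1, positions 61–72, 12 nt = 4 codons = 3 aa. → 4 codons.

4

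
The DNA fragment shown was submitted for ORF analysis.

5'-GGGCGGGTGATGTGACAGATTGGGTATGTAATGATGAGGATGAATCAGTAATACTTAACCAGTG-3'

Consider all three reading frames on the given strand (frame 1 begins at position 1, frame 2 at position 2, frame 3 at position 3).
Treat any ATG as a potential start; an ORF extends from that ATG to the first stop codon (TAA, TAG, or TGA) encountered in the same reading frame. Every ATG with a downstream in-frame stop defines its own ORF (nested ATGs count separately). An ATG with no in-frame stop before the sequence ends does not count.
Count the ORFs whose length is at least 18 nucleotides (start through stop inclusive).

Frame 1: GGG CGG GTG ATG TGA CAG ATT GGG TAT GTA ATG ATG AGG ATG AAT CAG TAA TAC TTA ACC AGT — ATG at 10, stop TGA at 13 → 6 nt; ATG at 31, stop TAA at 49 → 21 nt; ATG at 34, stop TAA at 49 → 18 nt; ATG at 40, stop TAA at 49 → 12 nt.
Frame 2: GGC GGG TGA TGT GAC AGA TTG GGT ATG TAA TGA TGA GGA TGA ATC AGT AAT ACT TAA CCA GTG — ATG at 26, stop TAA at 29 → 6 nt.
Frame 3: GCG GGT GAT GTG ACA GAT TGG GTA TGT AAT GAT GAG GAT GAA TCA GTA ATA CTT AAC CAG — no ATG→stop ORF.
ORFs ≥ 18 nucleotides: frame 1 31–51 (21 nucleotides), frame 1 34–51 (18 nucleotides). Count = 2.

2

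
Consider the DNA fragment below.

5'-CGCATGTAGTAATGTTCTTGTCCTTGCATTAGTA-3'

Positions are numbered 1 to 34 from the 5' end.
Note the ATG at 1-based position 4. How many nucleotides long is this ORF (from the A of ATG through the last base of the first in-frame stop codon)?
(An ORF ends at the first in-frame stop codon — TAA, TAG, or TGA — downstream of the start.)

6

Codons from position 4: ATG (4–6), TAG (7–9).
TAG is the first in-frame stop; ORF spans 4–9, 6 nucleotides.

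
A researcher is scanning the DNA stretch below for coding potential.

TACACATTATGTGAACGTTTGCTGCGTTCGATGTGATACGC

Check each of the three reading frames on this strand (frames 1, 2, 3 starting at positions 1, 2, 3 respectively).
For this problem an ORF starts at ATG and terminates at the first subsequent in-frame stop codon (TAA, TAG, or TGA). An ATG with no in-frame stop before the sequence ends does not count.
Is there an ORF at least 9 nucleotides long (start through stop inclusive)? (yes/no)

Frame 1: TAC ACA TTA TGT GAA CGT TTG CTG CGT TCG ATG TGA TAC — ATG at 31, stop TGA at 34 → 6 nt.
Frame 2: ACA CAT TAT GTG AAC GTT TGC TGC GTT CGA TGT GAT ACG — no ATG→stop ORF.
Frame 3: CAC ATT ATG TGA ACG TTT GCT GCG TTC GAT GTG ATA CGC — ATG at 9, stop TGA at 12 → 6 nt.
Largest ORF found is 6 nucleotides < 9, so no.

no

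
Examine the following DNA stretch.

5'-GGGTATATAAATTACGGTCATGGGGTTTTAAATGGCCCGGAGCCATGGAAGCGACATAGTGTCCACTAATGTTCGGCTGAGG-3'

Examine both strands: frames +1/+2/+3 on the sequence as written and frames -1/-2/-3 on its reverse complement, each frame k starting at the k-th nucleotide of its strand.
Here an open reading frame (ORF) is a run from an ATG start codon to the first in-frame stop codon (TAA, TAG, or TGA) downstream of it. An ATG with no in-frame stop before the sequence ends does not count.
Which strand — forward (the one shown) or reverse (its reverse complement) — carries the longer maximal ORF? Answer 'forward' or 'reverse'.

Reverse complement (5'→3'): CCTCAGCCGAACATTAGTGGACACTATGTCGCTTCCATGGCTCCGGGCCATTTAAAACCCCATGACCGTAATTTATATACCC
Frame +1: GGG TAT ATA AAT TAC GGT CAT GGG GTT TTA AAT GGC CCG GAG CCA TGG AAG CGA CAT AGT GTC CAC TAA TGT TCG GCT GAG — no ATG→stop ORF.
Frame +2: GGT ATA TAA ATT ACG GTC ATG GGG TTT TAA ATG GCC CGG AGC CAT GGA AGC GAC ATA GTG TCC ACT AAT GTT CGG CTG AGG — ATG at 20, stop TAA at 29 → 12 nt.
Frame +3: GTA TAT AAA TTA CGG TCA TGG GGT TTT AAA TGG CCC GGA GCC ATG GAA GCG ACA TAG TGT CCA CTA ATG TTC GGC TGA — ATG at 45, stop TAG at 57 → 15 nt; ATG at 69, stop TGA at 78 → 12 nt.
Frame -1: CCT CAG CCG AAC ATT AGT GGA CAC TAT GTC GCT TCC ATG GCT CCG GGC CAT TTA AAA CCC CAT GAC CGT AAT TTA TAT ACC — no ATG→stop ORF.
Frame -2: CTC AGC CGA ACA TTA GTG GAC ACT ATG TCG CTT CCA TGG CTC CGG GCC ATT TAA AAC CCC ATG ACC GTA ATT TAT ATA CCC — ATG at 26, stop TAA at 53 → 30 nt.
Frame -3: TCA GCC GAA CAT TAG TGG ACA CTA TGT CGC TTC CAT GGC TCC GGG CCA TTT AAA ACC CCA TGA CCG TAA TTT ATA TAC — no ATG→stop ORF.
Forward-strand max 15 nt; reverse-strand max 30 nt. The reverse strand has the longer ORF.

reverse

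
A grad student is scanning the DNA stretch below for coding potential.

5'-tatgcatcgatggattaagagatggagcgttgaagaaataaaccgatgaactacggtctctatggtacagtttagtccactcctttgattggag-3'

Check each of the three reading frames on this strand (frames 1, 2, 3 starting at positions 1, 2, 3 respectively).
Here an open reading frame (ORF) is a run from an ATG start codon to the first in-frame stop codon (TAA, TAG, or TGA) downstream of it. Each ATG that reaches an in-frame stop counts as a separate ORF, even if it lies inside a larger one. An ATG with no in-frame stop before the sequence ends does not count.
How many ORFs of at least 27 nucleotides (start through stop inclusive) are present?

Frame 1: TAT GCA TCG ATG GAT TAA GAG ATG GAG CGT TGA AGA AAT AAA CCG ATG AAC TAC GGT CTC TAT GGT ACA GTT TAG TCC ACT CCT TTG ATT GGA — ATG at 10, stop TAA at 16 → 9 nt; ATG at 22, stop TGA at 31 → 12 nt; ATG at 46, stop TAG at 73 → 30 nt.
Frame 2: ATG CAT CGA TGG ATT AAG AGA TGG AGC GTT GAA GAA ATA AAC CGA TGA ACT ACG GTC TCT ATG GTA CAG TTT AGT CCA CTC CTT TGA TTG GAG — ATG at 2, stop TGA at 47 → 48 nt; ATG at 62, stop TGA at 86 → 27 nt.
Frame 3: TGC ATC GAT GGA TTA AGA GAT GGA GCG TTG AAG AAA TAA ACC GAT GAA CTA CGG TCT CTA TGG TAC AGT TTA GTC CAC TCC TTT GAT TGG — no ATG→stop ORF.
ORFs ≥ 27 nucleotides: frame 1 46–75 (30 nucleotides), frame 2 2–49 (48 nucleotides), frame 2 62–88 (27 nucleotides). Count = 3.

3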